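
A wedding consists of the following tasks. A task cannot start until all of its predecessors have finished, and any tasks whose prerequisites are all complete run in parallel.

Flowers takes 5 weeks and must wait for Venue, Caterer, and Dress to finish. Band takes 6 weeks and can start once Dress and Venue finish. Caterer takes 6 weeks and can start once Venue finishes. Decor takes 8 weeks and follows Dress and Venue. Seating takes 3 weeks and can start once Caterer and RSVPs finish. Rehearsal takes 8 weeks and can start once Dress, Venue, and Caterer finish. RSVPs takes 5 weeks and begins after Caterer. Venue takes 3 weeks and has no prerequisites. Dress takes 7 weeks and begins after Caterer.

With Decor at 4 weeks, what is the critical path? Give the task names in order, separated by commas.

Venue, Caterer, Dress, Rehearsal

The binding path is Venue→Caterer→Dress→Decor = 3+6+7+8 = 24; finish at 24 weeks.
Since Decor is critical, the -4 change carries straight to that chain (now 20 weeks).
New critical path: Venue→Caterer→Dress→Rehearsal = 3+6+7+8 = 24 ⇒ 24 weeks.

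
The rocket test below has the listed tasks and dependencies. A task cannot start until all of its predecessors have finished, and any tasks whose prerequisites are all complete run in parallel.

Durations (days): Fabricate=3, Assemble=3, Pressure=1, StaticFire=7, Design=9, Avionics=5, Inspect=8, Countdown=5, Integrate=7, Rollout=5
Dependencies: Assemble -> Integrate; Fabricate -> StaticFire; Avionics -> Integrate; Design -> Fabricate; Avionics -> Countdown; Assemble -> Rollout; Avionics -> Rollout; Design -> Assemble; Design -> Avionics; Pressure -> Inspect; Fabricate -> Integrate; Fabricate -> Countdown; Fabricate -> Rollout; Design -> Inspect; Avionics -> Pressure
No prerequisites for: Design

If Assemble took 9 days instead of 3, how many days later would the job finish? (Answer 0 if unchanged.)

Critical path before the change: Design→Avionics→Pressure→Inspect = 9+5+1+8 = 23 giving 23 days.
Assemble has 4 days of float (longest path through it is 19).
The binding chain switches to Design→Assemble→Integrate = 9+9+7 = 25; finish 25 days.
Change in finish: 25 − 23 = +2 days.

2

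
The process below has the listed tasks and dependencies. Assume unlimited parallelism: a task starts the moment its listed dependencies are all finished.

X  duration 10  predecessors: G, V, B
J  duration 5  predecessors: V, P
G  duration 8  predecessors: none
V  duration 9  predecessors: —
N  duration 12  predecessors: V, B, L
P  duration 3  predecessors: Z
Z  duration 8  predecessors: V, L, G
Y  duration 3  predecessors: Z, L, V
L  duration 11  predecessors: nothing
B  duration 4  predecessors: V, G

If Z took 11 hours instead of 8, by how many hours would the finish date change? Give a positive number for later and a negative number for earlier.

3

As given, the longest chain is L→Z→P→J = 11+8+3+5 = 27, so the finish is 27 hours.
Since Z is critical, the +3 change carries straight to that chain (now 30 hours).
The critical path is still L→Z→P→J; finish is now 30 hours.
Change in finish: 30 − 27 = +3 hours.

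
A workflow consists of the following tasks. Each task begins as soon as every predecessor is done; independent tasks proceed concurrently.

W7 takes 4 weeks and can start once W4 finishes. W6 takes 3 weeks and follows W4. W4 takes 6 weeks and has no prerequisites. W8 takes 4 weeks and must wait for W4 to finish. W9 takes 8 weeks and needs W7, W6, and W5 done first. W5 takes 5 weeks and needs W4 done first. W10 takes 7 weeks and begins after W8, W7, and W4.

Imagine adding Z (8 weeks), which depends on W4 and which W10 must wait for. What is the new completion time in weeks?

Originally the schedule takes 19 weeks.
With Z inserted, W10 now waits for max(W8, W7, W4, Z).
New critical path: W4→Z→W10 = 6+8+7 = 21 ⇒ 21 weeks.

21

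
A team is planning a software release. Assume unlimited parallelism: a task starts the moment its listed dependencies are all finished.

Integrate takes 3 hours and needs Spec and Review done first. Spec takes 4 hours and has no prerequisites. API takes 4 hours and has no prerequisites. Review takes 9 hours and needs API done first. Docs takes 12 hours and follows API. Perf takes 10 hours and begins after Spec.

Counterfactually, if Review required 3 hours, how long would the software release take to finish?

16

The binding path is API→Review→Integrate = 4+9+3 = 16; finish at 16 hours.
Review is on the critical path; changing it to 3 makes that path 10 hours.
New critical path: API→Docs = 4+12 = 16 ⇒ 16 hours.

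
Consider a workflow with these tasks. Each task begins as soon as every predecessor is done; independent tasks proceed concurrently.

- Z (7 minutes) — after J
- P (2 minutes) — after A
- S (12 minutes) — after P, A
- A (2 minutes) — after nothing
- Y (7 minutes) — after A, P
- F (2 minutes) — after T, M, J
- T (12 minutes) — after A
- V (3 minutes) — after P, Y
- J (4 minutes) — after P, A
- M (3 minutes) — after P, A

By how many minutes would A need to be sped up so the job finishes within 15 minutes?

1

Current finish: 16 minutes; target: 15.
A is on every critical path, so each minute cut from A cuts the finish by one (this holds down to a finish of 15).
Need 16 − 15 = 1 minute off A → A becomes 1 minute, finish becomes 15.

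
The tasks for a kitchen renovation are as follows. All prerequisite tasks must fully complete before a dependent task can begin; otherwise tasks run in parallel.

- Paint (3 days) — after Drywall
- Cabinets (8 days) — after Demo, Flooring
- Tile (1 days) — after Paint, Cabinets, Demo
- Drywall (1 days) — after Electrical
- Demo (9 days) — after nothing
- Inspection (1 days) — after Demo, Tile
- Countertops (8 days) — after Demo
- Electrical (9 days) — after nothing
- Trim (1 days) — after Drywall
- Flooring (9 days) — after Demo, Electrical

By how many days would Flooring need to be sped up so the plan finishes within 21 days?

7

Current finish: 28 days; target: 21.
Flooring is on every critical path, so each day cut from Flooring cuts the finish by one (this holds down to a finish of 20).
Need 28 − 21 = 7 days off Flooring → Flooring becomes 2 days, finish becomes 21.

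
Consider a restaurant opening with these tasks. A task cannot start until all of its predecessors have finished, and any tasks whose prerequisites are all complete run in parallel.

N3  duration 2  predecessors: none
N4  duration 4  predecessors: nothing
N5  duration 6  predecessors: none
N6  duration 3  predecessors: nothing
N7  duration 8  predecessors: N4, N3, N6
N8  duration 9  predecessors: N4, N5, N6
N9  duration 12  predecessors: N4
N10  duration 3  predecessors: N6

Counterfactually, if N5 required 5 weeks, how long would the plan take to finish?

16

Baseline: N4→N9 = 4+12 = 16 → 16 weeks.
The longest path through N5 is only 15 weeks, so N5 has float 1.
The critical path is still N4→N9; finish is now 16 weeks.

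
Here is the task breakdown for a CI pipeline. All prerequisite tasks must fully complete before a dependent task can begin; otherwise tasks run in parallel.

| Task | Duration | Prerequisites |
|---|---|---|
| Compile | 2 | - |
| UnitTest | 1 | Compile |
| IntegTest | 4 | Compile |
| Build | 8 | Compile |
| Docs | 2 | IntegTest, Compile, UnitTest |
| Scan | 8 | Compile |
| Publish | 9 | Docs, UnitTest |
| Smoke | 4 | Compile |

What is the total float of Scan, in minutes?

Critical path: Compile→IntegTest→Docs→Publish = 2+4+2+9 = 17, so the finish is 17 minutes.
Longest path through Scan: 10 minutes (earliest finish 10, latest finish 17).
Float = 17 − 10 = 7.

7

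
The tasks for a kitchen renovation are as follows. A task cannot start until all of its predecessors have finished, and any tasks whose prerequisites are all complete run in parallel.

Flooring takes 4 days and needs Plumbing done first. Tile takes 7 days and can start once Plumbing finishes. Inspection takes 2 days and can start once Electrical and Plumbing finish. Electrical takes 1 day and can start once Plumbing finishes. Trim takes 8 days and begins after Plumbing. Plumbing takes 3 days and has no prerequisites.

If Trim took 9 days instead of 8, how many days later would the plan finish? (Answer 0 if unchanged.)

As given, the longest chain is Plumbing→Trim = 3+8 = 11, so the finish is 11 days.
Since Trim is critical, the +1 change carries straight to that chain (now 12 days).
No other chain overtakes it, so the finish is 12 days.
Change in finish: 12 − 11 = +1 days.

1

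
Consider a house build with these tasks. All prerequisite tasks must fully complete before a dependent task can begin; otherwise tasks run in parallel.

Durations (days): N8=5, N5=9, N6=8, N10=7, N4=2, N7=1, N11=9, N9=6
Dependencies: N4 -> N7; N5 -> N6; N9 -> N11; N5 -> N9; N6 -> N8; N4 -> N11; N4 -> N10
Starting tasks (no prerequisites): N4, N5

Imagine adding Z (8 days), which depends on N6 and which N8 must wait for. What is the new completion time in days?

Originally the job takes 24 days.
With Z inserted, N8 now waits for max(N6, Z).
New critical path: N5→N6→Z→N8 = 9+8+8+5 = 30 ⇒ 30 days.

30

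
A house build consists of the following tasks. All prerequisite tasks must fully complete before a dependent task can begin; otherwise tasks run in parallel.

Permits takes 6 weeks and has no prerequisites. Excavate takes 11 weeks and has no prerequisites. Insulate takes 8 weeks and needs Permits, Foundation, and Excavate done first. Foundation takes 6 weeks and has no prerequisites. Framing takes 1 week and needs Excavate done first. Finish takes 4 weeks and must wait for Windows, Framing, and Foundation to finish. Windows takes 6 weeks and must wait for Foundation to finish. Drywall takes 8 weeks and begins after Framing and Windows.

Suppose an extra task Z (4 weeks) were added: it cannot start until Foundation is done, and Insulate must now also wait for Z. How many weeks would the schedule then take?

20

Originally the schedule takes 20 weeks.
With Z inserted, Insulate now waits for max(Permits, Foundation, Excavate, Z).
New critical path: Excavate→Framing→Drywall = 11+1+8 = 20 ⇒ 20 weeks.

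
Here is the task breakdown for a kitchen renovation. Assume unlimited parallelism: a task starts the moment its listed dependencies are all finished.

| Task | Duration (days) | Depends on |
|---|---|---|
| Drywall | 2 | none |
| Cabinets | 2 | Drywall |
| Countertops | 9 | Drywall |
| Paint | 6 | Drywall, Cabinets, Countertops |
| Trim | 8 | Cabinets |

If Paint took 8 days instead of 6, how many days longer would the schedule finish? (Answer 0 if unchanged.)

Critical path before the change: Drywall→Countertops→Paint = 2+9+6 = 17 giving 17 days.
Paint lies on that path, so at 8 days the path becomes 19 days.
The critical path is still Drywall→Countertops→Paint; finish is now 19 days.
Change in finish: 19 − 17 = +2 days.

2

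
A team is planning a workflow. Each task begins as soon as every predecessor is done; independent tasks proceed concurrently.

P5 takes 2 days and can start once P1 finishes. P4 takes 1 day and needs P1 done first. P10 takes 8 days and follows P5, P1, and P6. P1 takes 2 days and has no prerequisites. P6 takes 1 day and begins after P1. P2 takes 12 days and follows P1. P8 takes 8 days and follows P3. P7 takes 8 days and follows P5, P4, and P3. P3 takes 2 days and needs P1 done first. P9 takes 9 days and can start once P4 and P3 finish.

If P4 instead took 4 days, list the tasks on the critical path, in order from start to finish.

P1, P4, P9

Baseline: P1→P2 = 2+12 = 14 → 14 days.
P4 is off the critical path — its longest chain is 12 days, giving 2 of slack.
The binding chain switches to P1→P4→P9 = 2+4+9 = 15; finish 15 days.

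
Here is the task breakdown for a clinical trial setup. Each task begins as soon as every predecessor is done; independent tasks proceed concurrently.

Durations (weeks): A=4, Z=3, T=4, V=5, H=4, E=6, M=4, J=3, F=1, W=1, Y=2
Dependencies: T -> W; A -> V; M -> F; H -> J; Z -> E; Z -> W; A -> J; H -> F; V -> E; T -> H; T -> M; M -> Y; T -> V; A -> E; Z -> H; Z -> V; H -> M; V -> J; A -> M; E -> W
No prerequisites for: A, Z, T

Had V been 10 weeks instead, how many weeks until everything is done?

21

Baseline: A→V→E→W = 4+5+6+1 = 16 → 16 weeks.
Since V is critical, the +5 change carries straight to that chain (now 21 weeks).
The critical path is still A→V→E→W; finish is now 21 weeks.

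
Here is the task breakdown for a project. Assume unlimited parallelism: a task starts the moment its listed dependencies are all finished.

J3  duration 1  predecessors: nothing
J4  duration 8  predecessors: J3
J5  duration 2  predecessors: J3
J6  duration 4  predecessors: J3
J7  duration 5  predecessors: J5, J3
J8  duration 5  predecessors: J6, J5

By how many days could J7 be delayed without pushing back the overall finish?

2

Critical path: J3→J6→J8 = 1+4+5 = 10, so the finish is 10 days.
Longest path through J7: 8 days (earliest finish 8, latest finish 10).
Slack of J7 = 5 − 3 = 2 days.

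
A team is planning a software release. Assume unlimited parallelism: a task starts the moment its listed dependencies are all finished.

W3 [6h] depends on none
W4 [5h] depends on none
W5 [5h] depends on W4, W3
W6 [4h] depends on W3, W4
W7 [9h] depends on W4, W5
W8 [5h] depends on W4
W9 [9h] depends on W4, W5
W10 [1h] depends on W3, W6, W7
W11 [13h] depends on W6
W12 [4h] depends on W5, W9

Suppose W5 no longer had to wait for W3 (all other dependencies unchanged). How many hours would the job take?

Before: longest chain W3→W5→W9→W12 = 6+5+9+4 = 24, finish 24.
Without W3→W5, W5's earliest start moves from 6 to 5.
The longest chain is now W3→W6→W11 = 6+4+13 = 23, so the job takes 23 hours.

23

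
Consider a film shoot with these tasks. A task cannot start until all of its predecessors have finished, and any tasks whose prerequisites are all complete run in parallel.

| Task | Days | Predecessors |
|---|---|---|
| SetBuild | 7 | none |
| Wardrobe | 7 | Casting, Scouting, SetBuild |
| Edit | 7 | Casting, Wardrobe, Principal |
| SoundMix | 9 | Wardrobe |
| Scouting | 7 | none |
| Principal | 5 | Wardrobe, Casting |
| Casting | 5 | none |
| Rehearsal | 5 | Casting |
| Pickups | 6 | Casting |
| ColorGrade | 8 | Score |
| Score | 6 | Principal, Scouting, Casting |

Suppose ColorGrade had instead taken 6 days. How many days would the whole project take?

31

Baseline: Scouting→Wardrobe→Principal→Score→ColorGrade = 7+7+5+6+8 = 33 → 33 days.
Since ColorGrade is critical, the -2 change carries straight to that chain (now 31 days).
No other chain overtakes it, so the finish is 31 days.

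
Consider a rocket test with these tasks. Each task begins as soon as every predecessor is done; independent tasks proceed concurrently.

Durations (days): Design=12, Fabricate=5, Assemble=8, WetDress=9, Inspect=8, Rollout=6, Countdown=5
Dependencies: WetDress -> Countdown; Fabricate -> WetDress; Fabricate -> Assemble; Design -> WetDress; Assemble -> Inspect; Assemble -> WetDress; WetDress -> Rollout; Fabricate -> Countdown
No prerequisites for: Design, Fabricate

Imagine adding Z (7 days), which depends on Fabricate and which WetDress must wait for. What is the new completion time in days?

28

Originally the rocket test takes 28 days.
With Z inserted, WetDress now waits for max(Design, Fabricate, Assemble, Z).
New critical path: Fabricate→Assemble→WetDress→Rollout = 5+8+9+6 = 28 ⇒ 28 days.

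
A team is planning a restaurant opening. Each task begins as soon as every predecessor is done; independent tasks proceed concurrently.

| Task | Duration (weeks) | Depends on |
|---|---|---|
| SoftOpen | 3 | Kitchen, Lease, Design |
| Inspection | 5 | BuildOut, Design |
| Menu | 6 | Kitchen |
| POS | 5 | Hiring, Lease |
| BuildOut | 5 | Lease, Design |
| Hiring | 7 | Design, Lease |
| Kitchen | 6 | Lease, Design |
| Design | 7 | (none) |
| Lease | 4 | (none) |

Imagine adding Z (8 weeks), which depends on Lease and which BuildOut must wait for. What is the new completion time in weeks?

Originally the plan takes 19 weeks.
With Z inserted, BuildOut now waits for max(Lease, Design, Z).
New critical path: Lease→Z→BuildOut→Inspection = 4+8+5+5 = 22 ⇒ 22 weeks.

22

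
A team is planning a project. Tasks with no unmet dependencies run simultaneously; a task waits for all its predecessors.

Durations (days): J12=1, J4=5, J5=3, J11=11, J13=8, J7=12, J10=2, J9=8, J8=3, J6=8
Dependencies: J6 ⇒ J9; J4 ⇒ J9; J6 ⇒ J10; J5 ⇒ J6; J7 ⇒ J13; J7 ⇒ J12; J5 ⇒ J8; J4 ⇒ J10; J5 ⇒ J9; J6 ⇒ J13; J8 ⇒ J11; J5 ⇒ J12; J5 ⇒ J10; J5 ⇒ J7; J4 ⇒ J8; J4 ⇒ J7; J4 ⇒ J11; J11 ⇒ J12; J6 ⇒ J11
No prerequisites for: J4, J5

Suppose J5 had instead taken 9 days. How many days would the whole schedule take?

The binding path is J4→J7→J13 = 5+12+8 = 25; finish at 25 days.
J5 is off the critical path — its longest chain is 23 days, giving 2 of slack.
New critical path: J5→J6→J11→J12 = 9+8+11+1 = 29 ⇒ 29 days.

29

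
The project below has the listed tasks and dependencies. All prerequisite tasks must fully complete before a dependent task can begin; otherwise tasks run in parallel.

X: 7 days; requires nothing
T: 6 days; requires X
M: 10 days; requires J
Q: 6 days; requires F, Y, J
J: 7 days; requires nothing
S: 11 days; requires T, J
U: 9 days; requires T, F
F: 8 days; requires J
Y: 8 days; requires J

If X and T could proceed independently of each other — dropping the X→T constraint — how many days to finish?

With the dependency in place, J→F→U = 7+8+9 = 24 sets the finish at 24 days.
Without X→T, T's earliest start moves from 7 to 0.
After: J→F→U = 7+8+9 = 24 → 24 days.

24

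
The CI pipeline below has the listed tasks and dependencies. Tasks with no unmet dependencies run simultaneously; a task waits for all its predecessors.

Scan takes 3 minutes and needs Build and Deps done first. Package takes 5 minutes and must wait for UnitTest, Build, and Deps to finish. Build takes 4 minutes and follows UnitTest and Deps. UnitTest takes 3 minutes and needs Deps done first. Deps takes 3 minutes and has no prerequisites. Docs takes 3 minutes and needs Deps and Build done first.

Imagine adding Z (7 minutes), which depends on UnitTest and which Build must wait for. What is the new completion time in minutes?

22

Originally the plan takes 15 minutes.
With Z inserted, Build now waits for max(UnitTest, Deps, Z).
New critical path: Deps→UnitTest→Z→Build→Package = 3+3+7+4+5 = 22 ⇒ 22 minutes.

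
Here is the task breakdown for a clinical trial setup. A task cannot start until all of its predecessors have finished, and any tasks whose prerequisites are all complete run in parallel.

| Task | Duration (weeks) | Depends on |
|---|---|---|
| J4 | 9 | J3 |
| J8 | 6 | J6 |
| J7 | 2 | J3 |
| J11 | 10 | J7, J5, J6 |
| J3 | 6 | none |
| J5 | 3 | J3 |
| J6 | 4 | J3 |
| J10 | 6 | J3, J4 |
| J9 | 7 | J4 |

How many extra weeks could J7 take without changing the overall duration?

4

J3→J4→J9 = 6+9+7 = 22 sets the makespan at 22 weeks.
The longest chain containing J7 totals 18 weeks.
Float = 22 − 18 = 4.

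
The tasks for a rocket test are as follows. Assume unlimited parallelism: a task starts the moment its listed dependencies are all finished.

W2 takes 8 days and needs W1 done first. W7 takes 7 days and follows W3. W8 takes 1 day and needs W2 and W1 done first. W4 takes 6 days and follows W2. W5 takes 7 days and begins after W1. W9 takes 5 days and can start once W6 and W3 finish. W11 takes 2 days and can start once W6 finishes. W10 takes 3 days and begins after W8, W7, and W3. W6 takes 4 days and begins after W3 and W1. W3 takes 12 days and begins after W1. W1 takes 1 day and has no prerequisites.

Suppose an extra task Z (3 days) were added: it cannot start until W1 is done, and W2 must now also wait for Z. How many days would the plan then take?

23

Originally the plan takes 23 days.
With Z inserted, W2 now waits for max(W1, Z).
New critical path: W1→W3→W7→W10 = 1+12+7+3 = 23 ⇒ 23 days.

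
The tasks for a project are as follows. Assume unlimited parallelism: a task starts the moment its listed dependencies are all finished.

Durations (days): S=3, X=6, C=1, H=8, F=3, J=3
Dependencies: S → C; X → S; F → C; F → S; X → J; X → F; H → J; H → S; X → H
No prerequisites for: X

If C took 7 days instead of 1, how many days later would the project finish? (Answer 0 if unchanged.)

Baseline: X→H→S→C = 6+8+3+1 = 18 → 18 days.
Since C is critical, the +6 change carries straight to that chain (now 24 days).
That remains the longest chain; total 24 days.
Change in finish: 24 − 18 = +6 days.

6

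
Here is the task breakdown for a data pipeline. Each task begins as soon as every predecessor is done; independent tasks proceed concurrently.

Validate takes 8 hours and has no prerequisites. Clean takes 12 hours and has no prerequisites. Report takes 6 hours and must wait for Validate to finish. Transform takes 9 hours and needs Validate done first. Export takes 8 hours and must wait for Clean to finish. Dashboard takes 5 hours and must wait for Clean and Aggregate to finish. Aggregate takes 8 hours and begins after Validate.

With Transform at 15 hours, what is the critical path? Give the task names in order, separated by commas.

Validate, Transform

Baseline: Validate→Aggregate→Dashboard = 8+8+5 = 21 → 21 hours.
The longest path through Transform is only 17 hours, so Transform has float 4.
The binding chain switches to Validate→Transform = 8+15 = 23; finish 23 hours.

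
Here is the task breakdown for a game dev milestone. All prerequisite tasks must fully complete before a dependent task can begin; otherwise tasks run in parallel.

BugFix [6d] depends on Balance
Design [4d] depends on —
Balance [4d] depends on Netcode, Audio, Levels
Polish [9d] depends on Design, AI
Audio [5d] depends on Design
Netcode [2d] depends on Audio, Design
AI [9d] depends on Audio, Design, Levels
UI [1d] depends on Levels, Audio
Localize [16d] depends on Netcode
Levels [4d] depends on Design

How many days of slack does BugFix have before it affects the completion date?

Design→Audio→AI→Polish = 4+5+9+9 = 27 sets the makespan at 27 days.
The longest chain containing BugFix totals 21 days.
Float = 27 − 21 = 6.

6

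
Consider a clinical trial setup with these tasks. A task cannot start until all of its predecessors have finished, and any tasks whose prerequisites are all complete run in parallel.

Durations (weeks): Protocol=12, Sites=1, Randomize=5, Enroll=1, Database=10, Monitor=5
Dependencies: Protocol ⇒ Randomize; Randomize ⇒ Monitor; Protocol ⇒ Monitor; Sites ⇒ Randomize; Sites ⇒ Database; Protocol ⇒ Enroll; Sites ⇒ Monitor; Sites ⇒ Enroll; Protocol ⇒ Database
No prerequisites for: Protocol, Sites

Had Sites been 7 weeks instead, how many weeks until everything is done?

22

Baseline: Protocol→Randomize→Monitor = 12+5+5 = 22 → 22 weeks.
Sites is off the critical path — its longest chain is 11 weeks, giving 11 of slack.
That remains the longest chain; total 22 weeks.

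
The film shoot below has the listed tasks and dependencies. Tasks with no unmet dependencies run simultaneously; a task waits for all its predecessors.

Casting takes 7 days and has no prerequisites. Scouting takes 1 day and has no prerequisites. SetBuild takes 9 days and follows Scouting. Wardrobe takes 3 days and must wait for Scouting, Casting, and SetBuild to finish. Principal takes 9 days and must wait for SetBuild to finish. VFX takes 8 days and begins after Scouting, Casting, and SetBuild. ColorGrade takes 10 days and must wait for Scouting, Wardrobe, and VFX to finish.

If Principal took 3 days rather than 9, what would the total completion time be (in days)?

28

Baseline: Scouting→SetBuild→VFX→ColorGrade = 1+9+8+10 = 28 → 28 days.
Principal has 9 days of float (longest path through it is 19).
No other chain overtakes it, so the finish is 28 days.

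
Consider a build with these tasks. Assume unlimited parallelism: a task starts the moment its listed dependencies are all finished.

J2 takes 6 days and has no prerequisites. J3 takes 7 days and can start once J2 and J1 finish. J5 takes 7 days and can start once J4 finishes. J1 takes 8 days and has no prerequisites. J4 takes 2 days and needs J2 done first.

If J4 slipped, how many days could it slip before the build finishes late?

The longest chain is J1→J3 = 8+7 = 15; overall finish 15 days.
Longest path through J4: 15 days (earliest finish 8, latest finish 8).
Slack of J4 = 6 − 6 = 0 days.

0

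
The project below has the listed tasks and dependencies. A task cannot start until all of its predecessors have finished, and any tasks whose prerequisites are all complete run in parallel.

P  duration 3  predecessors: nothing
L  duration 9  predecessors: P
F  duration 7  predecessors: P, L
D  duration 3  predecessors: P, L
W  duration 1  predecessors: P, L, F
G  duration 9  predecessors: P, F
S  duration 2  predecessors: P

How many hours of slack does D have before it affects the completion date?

P→L→F→G = 3+9+7+9 = 28 sets the makespan at 28 hours.
The longest chain containing D totals 15 hours.
Slack of D = 25 − 12 = 13 hours.

13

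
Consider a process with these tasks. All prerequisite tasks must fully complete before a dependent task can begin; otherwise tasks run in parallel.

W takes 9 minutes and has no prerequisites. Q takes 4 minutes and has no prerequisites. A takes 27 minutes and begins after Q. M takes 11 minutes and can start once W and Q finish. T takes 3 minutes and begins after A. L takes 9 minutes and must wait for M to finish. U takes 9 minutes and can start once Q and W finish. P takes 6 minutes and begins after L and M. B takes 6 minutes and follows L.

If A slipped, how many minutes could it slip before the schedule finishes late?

W→M→L→P = 9+11+9+6 = 35 sets the makespan at 35 minutes.
Longest path through A: 34 minutes (earliest finish 31, latest finish 32).
So A can slip 32 − 31 = 1 minute.

1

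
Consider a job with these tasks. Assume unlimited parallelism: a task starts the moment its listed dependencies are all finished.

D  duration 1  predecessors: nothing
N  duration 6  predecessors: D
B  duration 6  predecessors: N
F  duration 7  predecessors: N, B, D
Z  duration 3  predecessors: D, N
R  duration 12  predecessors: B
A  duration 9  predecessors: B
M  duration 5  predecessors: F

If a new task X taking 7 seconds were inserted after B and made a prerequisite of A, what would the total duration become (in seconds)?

29

Originally the schedule takes 25 seconds.
With X inserted, A now waits for max(B, X).
New critical path: D→N→B→X→A = 1+6+6+7+9 = 29 ⇒ 29 seconds.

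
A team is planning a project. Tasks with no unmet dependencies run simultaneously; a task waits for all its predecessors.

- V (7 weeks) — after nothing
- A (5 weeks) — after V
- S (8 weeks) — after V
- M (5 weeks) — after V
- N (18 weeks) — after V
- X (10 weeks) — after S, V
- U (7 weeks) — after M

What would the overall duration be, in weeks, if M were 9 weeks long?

25

Actual critical path: V→S→X = 7+8+10 = 25 ⇒ 25 weeks.
M is off the critical path — its longest chain is 19 weeks, giving 6 of slack.
That remains the longest chain; total 25 weeks.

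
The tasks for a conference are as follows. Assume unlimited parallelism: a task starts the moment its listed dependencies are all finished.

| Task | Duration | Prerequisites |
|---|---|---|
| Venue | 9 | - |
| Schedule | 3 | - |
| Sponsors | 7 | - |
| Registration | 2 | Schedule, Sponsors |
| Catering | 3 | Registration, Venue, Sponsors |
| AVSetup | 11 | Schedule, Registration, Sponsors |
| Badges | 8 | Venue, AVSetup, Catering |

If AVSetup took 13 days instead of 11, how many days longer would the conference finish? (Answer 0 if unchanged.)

2

Baseline: Sponsors→Registration→AVSetup→Badges = 7+2+11+8 = 28 → 28 days.
AVSetup is on the critical path; changing it to 13 makes that path 30 days.
The critical path is still Sponsors→Registration→AVSetup→Badges; finish is now 30 days.
Change in finish: 30 − 28 = +2 days.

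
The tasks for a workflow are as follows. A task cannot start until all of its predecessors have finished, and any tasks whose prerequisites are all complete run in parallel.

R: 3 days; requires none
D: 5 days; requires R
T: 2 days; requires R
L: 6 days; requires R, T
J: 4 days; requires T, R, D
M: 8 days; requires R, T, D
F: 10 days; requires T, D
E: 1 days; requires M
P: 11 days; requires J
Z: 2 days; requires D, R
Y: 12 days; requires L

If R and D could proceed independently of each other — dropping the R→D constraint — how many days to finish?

23

With the dependency in place, R→D→J→P = 3+5+4+11 = 23 sets the finish at 23 days.
Without R→D, D's earliest start moves from 3 to 0.
After: R→T→L→Y = 3+2+6+12 = 23 → 23 days.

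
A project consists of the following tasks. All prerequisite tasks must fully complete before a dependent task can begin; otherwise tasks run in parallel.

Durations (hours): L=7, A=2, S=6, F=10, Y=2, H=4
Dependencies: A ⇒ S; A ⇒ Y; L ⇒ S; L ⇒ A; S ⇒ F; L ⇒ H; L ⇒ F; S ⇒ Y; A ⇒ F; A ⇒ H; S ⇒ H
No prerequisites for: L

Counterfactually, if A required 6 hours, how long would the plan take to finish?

29

The binding path is L→A→S→F = 7+2+6+10 = 25; finish at 25 hours.
A lies on that path, so at 6 hours the path becomes 29 hours.
That remains the longest chain; total 29 hours.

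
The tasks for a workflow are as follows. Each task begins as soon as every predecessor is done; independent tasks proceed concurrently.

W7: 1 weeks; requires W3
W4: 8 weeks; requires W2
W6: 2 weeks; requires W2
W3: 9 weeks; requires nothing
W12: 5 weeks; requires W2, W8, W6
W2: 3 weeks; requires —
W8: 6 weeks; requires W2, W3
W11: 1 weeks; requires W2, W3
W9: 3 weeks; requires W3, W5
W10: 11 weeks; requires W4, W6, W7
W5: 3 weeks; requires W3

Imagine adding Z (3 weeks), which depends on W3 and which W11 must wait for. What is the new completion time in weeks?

Originally the workflow takes 22 weeks.
With Z inserted, W11 now waits for max(W2, W3, Z).
New critical path: W2→W4→W10 = 3+8+11 = 22 ⇒ 22 weeks.

22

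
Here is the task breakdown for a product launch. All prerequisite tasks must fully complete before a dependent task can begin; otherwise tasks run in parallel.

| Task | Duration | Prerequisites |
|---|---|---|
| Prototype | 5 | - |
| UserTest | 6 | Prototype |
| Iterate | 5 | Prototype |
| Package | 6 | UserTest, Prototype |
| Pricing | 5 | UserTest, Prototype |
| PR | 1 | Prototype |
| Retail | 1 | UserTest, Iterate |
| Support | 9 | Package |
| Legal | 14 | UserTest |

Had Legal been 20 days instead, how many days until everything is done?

31

The binding path is Prototype→UserTest→Package→Support = 5+6+6+9 = 26; finish at 26 days.
Legal has 1 day of float (longest path through it is 25).
New critical path: Prototype→UserTest→Legal = 5+6+20 = 31 ⇒ 31 days.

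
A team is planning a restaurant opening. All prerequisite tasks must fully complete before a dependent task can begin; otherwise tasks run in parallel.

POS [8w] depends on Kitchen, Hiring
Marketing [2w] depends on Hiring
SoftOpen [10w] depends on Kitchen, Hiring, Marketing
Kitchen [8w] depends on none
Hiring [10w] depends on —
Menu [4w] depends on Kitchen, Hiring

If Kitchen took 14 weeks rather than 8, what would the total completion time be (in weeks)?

As given, the longest chain is Hiring→Marketing→SoftOpen = 10+2+10 = 22, so the finish is 22 weeks.
The longest path through Kitchen is only 18 weeks, so Kitchen has float 4.
New critical path: Kitchen→SoftOpen = 14+10 = 24 ⇒ 24 weeks.

24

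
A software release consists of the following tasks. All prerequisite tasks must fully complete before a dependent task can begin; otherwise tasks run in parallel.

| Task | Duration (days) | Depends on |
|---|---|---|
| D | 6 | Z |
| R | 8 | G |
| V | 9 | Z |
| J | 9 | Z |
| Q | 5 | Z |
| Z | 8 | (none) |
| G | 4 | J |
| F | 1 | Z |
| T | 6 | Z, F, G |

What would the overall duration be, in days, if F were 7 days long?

29

Critical path before the change: Z→J→G→R = 8+9+4+8 = 29 giving 29 days.
F has 14 days of float (longest path through it is 15).
That remains the longest chain; total 29 days.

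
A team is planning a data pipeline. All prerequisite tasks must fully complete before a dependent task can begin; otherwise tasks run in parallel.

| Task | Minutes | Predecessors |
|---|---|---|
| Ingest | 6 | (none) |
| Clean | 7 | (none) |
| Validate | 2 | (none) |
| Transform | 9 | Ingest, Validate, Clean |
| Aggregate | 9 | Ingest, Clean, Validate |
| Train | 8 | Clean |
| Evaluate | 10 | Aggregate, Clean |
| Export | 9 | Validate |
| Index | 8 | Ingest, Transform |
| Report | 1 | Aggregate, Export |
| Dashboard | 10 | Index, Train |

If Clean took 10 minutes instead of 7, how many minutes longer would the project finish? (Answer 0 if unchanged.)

The binding path is Clean→Transform→Index→Dashboard = 7+9+8+10 = 34; finish at 34 minutes.
Clean lies on that path, so at 10 minutes the path becomes 37 minutes.
No other chain overtakes it, so the finish is 37 minutes.
Change in finish: 37 − 34 = +3 minutes.

3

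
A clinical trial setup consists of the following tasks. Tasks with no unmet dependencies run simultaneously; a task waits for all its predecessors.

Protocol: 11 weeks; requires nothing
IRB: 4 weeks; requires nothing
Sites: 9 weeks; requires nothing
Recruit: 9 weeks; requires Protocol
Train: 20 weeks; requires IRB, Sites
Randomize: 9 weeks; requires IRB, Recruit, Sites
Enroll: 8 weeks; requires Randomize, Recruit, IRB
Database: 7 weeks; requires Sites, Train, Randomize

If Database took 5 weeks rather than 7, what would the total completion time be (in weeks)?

Actual critical path: Protocol→Recruit→Randomize→Enroll = 11+9+9+8 = 37 ⇒ 37 weeks.
The longest path through Database is only 36 weeks, so Database has float 1.
That remains the longest chain; total 37 weeks.

37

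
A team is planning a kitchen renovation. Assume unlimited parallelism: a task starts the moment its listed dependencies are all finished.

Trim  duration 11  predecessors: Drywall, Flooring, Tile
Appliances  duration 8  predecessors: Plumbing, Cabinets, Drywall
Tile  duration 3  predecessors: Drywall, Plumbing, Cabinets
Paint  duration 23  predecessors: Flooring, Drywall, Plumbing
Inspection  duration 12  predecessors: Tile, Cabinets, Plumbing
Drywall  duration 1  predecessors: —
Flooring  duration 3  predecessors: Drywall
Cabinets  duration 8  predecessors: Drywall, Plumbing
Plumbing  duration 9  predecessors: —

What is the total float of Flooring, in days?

Plumbing→Cabinets→Tile→Inspection = 9+8+3+12 = 32 sets the makespan at 32 days.
The longest chain containing Flooring totals 27 days.
Slack of Flooring = 6 − 1 = 5 days.

5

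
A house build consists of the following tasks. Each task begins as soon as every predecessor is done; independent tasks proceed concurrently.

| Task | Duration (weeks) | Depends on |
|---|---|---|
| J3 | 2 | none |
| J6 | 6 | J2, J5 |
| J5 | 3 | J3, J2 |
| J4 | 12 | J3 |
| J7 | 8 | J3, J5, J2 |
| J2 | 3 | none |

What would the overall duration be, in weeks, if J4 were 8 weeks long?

14

Critical path before the change: J3→J4 = 2+12 = 14 giving 14 weeks.
Since J4 is critical, the -4 change carries straight to that chain (now 10 weeks).
Now J2→J5→J7 = 3+3+8 = 14 is longest, so the finish becomes 14 weeks.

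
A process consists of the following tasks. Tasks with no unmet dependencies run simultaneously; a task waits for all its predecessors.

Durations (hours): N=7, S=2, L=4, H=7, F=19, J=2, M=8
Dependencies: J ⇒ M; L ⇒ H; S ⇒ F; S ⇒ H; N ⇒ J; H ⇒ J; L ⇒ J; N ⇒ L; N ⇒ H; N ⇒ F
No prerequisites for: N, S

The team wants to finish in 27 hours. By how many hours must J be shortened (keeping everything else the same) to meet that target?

Current finish: 28 hours; target: 27.
J is on every critical path, so each hour cut from J cuts the finish by one (this holds down to a finish of 27).
Need 28 − 27 = 1 hour off J → J becomes 1 hour, finish becomes 27.

1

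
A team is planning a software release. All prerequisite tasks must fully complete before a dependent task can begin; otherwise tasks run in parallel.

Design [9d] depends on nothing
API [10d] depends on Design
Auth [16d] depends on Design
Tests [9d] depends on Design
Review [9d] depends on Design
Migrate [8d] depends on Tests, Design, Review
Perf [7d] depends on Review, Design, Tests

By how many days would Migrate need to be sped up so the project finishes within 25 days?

Current finish: 26 days; target: 25.
Migrate is on every critical path, so each day cut from Migrate cuts the finish by one (this holds down to a finish of 25).
Need 26 − 25 = 1 day off Migrate → Migrate becomes 7 days, finish becomes 25.

1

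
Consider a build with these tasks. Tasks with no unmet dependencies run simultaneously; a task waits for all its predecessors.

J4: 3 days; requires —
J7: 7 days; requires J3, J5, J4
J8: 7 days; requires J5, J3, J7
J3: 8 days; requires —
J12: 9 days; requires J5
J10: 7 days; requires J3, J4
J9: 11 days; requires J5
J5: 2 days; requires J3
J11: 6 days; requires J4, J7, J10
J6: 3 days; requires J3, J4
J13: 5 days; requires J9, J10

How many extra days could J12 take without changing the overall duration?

J3→J5→J9→J13 = 8+2+11+5 = 26 sets the makespan at 26 days.
The longest chain containing J12 totals 19 days.
Float = 26 − 19 = 7.

7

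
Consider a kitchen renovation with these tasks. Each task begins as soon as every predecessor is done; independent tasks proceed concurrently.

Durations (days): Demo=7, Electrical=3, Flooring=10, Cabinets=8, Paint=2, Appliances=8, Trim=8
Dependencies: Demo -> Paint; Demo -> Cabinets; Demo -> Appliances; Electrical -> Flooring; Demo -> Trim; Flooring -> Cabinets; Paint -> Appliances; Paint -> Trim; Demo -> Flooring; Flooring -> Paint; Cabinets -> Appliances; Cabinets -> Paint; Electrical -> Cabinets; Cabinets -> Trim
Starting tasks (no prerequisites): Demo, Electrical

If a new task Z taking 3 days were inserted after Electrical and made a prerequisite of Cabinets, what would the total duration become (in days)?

35

Originally the schedule takes 35 days.
With Z inserted, Cabinets now waits for max(Demo, Electrical, Flooring, Z).
New critical path: Demo→Flooring→Cabinets→Paint→Appliances = 7+10+8+2+8 = 35 ⇒ 35 days.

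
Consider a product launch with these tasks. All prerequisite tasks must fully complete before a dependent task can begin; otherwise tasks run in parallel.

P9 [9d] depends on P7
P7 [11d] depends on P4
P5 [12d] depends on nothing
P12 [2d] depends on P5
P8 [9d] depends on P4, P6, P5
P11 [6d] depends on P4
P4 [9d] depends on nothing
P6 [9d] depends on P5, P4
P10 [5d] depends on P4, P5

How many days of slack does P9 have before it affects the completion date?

1

The longest chain is P5→P6→P8 = 12+9+9 = 30; overall finish 30 days.
The longest chain containing P9 totals 29 days.
Slack of P9 = 21 − 20 = 1 day.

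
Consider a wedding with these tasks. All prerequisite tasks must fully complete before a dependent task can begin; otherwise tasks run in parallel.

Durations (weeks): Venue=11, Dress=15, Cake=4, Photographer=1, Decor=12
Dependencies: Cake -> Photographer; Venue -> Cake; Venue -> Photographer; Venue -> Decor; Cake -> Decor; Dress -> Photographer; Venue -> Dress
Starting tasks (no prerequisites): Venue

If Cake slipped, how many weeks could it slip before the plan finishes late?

Critical path: Venue→Dress→Photographer = 11+15+1 = 27, so the finish is 27 weeks.
The longest chain containing Cake totals 27 weeks.
Slack of Cake = 11 − 11 = 0 weeks.

0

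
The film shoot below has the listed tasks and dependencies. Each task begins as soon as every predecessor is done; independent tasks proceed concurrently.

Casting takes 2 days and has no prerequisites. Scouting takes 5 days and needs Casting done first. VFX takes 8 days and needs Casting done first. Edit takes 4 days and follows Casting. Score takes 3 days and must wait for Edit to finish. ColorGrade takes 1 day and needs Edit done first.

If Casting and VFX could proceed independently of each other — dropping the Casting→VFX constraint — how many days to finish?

9

Before: longest chain Casting→VFX = 2+8 = 10, finish 10.
Without Casting→VFX, VFX's earliest start moves from 2 to 0.
New critical path: Casting→Edit→Score = 2+4+3 = 9 ⇒ 9 days.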